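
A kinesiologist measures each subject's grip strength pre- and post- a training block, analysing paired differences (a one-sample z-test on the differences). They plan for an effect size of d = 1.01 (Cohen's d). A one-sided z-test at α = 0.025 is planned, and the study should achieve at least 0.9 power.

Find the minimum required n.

n = 11

For power 0.9 need Φ(δ − z_{0.025}) = 0.9, so δ = z_{0.025} + z_{0.10} = 1.960 + 1.282 = 3.242.
δ = d·√n ⇒ n = (δ/d)² = (3.242 / 1.01)² = 10.30.
Round up to the next whole unit.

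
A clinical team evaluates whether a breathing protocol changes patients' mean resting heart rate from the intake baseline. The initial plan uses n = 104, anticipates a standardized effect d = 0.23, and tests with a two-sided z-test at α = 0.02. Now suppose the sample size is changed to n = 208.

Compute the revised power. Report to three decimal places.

With n = 208: δ = d·√n = 0.23 × √208 = 3.3171. Critical value z_{0.01} = 2.326.
Revised power = Φ(δ − 2.326) + Φ(−δ − 2.326) = Φ(0.991) + Φ(-5.643) = 0.8391 + 0.0000 = 0.8391.

Power ≈ 0.839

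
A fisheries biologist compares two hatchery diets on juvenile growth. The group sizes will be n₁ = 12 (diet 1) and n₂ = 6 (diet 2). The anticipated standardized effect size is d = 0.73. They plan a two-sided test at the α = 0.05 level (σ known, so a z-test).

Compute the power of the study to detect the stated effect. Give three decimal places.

Power ≈ 0.309

Noncentrality parameter: δ = d / √(1/n₁ + 1/n₂) = 0.73 / √(1/12 + 1/6) = 1.4600
Two-sided α = 0.05 → critical value z_{0.025} = 1.960.
Power = Φ(δ − 1.960) + Φ(−δ − 1.960) = Φ(-0.500) + Φ(-3.420) = 0.3086 + 0.0003 = 0.3089.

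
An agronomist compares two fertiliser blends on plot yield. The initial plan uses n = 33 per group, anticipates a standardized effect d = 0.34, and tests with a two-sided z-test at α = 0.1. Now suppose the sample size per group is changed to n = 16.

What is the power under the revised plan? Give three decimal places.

Power ≈ 0.252

With n = 16 per group: δ = d·√(n/2) = 0.34 × √(16/2) = 0.9617. Critical value z_{0.05} = 1.645.
Revised power = Φ(δ − 1.645) + Φ(−δ − 1.645) = Φ(-0.683) + Φ(-2.607) = 0.2472 + 0.0046 = 0.2518.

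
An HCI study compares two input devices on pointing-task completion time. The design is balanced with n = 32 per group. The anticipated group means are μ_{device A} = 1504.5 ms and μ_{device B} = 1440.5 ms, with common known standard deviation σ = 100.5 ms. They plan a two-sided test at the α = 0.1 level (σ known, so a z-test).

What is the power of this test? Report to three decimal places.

Standardized effect: d = |μ_{device A} − μ_{device B}| / σ = |1504.5 − 1440.5| / 100.5 = 0.6368
Noncentrality parameter: δ = d·√(n/2) = 0.6368 × √(32/2) = 2.5473
Critical value for a two-sided test at α = 0.1: z_{α/2} = 1.645.
Power = Φ(δ − 1.645) + Φ(−δ − 1.645) = Φ(0.902) + Φ(-4.192) = 0.8166 + 0.0000 = 0.8166.

Power ≈ 0.817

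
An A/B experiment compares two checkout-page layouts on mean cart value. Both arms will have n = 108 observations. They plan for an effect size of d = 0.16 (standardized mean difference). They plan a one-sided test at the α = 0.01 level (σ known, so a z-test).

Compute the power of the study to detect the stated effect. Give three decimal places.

Power ≈ 0.125

Noncentrality parameter: δ = d·√(n/2) = 0.16 × √(108/2) = 1.1758
One-sided α = 0.01 → critical value z_{0.01} = 2.326.
Power = P(Z > 2.326 − δ) = Φ(-1.151) = 0.1249.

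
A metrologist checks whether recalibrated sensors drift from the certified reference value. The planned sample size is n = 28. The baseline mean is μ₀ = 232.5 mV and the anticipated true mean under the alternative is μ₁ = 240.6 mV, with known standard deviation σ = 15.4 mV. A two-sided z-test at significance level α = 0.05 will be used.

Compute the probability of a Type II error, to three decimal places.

β ≈ 0.205

Standardized effect: d = |μ₁ − μ₀| / σ = |240.6 − 232.5| / 15.4 = 0.5260
Noncentrality parameter: δ = d·√n = 0.5260 × √28 = 2.7832
Two-sided α = 0.05 → critical value z_{0.025} = 1.960.
Power = Φ(δ − 1.960) + Φ(−δ − 1.960) = Φ(0.823) + Φ(-4.743) = 0.7948 + 0.0000 = 0.7948.
Type II error: β = 1 − power = 1 − 0.7948 = 0.2052.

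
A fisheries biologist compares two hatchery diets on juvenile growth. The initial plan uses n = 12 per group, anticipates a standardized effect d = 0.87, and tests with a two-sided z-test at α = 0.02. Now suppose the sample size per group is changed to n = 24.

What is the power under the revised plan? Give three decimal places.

Power ≈ 0.754

With n = 24 per group: δ = d·√(n/2) = 0.87 × √(24/2) = 3.0138. Critical value z_{0.01} = 2.326.
Revised power = Φ(δ − 2.326) + Φ(−δ − 2.326) = Φ(0.687) + Φ(-5.340) = 0.7541 + 0.0000 = 0.7541.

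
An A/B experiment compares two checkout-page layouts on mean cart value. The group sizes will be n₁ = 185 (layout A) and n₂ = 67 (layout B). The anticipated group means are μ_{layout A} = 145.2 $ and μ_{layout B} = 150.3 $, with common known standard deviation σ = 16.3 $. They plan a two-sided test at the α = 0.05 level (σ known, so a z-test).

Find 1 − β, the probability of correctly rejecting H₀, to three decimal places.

Standardized effect: d = |μ_{layout A} − μ_{layout B}| / σ = |145.2 − 150.3| / 16.3 = 0.3129
Noncentrality parameter: δ = d / √(1/n₁ + 1/n₂) = 0.3129 / √(1/185 + 1/67) = 2.1943
Two-sided α = 0.05 → critical value z_{0.025} = 1.960.
Power = Φ(δ − 1.960) + Φ(−δ − 1.960) = Φ(0.234) + Φ(-4.154) = 0.5927 + 0.0000 = 0.5927.

Power ≈ 0.593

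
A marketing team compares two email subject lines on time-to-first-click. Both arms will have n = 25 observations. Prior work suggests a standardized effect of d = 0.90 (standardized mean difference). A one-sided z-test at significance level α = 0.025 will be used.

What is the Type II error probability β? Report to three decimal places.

Noncentrality parameter: δ = d·√(n/2) = 0.90 × √(25/2) = 3.1820
One-sided α = 0.025 → critical value z_{0.025} = 1.960.
Power = P(Z > 1.960 − δ) = Φ(1.222) = 0.8891.
Type II error: β = 1 − power = 1 − 0.8891 = 0.1109.

β ≈ 0.111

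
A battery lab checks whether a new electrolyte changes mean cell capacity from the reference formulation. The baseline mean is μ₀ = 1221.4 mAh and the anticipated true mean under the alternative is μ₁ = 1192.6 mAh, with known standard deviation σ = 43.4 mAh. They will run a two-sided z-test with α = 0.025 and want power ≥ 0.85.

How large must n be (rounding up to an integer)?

n = 25

Standardized effect: d = |μ₁ − μ₀| / σ = |1192.6 − 1221.4| / 43.4 = 0.6636
Set Φ(δ − 2.241) = 0.85; then δ − 2.241 = Φ⁻¹(0.85) = 1.036, giving δ = 3.278.
(For δ > 0 the lower-tail rejection region contributes negligibly to power, so the one-term inversion is standard.)
δ = d·√n ⇒ n = (δ/d)² = (3.278 / 0.6636)² = 24.40.
Round up to the next whole unit.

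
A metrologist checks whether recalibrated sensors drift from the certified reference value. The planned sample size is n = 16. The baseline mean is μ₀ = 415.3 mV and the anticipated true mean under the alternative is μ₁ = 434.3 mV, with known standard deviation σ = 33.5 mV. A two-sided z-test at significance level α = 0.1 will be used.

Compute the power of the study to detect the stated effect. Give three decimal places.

Power ≈ 0.734

Standardized effect: d = |μ₁ − μ₀| / σ = |434.3 − 415.3| / 33.5 = 0.5672
Noncentrality parameter: λ = d·√n = 0.5672 × √16 = 2.2687
Two-sided α = 0.1 → critical value z_{0.05} = 1.645.
Power = Φ(λ − 1.645) + Φ(−λ − 1.645) = Φ(0.624) + Φ(-3.914) = 0.7336 + 0.0000 = 0.7337.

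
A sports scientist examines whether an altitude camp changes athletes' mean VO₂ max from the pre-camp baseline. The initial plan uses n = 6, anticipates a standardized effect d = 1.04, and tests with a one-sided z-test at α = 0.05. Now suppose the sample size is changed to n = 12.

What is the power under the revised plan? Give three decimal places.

With n = 12: δ = d·√n = 1.04 × √12 = 3.6027. Critical value z_{0.05} = 1.645.
Revised power = Φ(δ − 1.645) = Φ(1.958) = 0.9749.

Power ≈ 0.975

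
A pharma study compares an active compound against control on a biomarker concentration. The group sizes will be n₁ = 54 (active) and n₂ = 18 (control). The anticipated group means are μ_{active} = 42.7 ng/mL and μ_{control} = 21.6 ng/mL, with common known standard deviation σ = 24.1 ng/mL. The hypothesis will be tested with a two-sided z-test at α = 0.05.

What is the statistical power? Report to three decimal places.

Power ≈ 0.896

Standardized effect: d = |μ_{active} − μ_{control}| / σ = |42.7 − 21.6| / 24.1 = 0.8755
Noncentrality parameter: δ = d / √(1/n₁ + 1/n₂) = 0.8755 / √(1/54 + 1/18) = 3.2169
Critical value for a two-sided test at α = 0.05: z_{α/2} = 1.960.
Power = Φ(δ − 1.960) + Φ(−δ − 1.960) = Φ(1.257) + Φ(-5.177) = 0.8956 + 0.0000 = 0.8956.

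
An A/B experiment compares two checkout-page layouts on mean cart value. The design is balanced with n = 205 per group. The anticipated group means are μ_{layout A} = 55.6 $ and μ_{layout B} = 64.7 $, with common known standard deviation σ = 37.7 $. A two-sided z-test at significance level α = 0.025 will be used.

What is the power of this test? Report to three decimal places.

Power ≈ 0.580

Standardized effect: d = |μ_{layout A} − μ_{layout B}| / σ = |55.6 − 64.7| / 37.7 = 0.2414
Noncentrality parameter: δ = d·√(n/2) = 0.2414 × √(205/2) = 2.4438
Two-sided α = 0.025 → critical value z_{0.0125} = 2.241.
Power = Φ(δ − 2.241) + Φ(−δ − 2.241) = Φ(0.202) + Φ(-4.685) = 0.5802 + 0.0000 = 0.5802.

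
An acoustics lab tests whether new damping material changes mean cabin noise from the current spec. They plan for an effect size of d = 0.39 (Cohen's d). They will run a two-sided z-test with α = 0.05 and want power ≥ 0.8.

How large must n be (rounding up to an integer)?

n = 52

Set Φ(δ − 1.960) = 0.8; then δ − 1.960 = Φ⁻¹(0.8) = 0.842, giving δ = 2.802.
(Ignoring the negligible lower-tail rejection probability gives the usual closed-form inversion.)
δ = d·√n ⇒ n = (δ/d)² = (2.802 / 0.39)² = 51.60.
Round up to the next whole unit.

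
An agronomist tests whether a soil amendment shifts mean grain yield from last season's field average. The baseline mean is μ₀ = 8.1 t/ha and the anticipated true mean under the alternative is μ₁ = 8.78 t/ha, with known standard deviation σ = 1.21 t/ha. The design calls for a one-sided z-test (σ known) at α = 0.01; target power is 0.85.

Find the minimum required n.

n = 36

Standardized effect: d = |μ₁ − μ₀| / σ = |8.78 − 8.1| / 1.21 = 0.5620
For power 0.85 need Φ(δ − z_{0.01}) = 0.85, so δ = z_{0.01} + z_{0.15} = 2.326 + 1.036 = 3.363.
δ = d·√n ⇒ n = (δ/d)² = (3.363 / 0.5620)² = 35.81.
Round up to the next whole unit.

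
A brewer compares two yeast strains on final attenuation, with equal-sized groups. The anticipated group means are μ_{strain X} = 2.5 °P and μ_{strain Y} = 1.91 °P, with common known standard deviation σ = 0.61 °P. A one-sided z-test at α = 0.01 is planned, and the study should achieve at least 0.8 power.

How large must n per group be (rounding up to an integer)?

Standardized effect: d = |μ_{strain X} − μ_{strain Y}| / σ = |2.5 − 1.91| / 0.61 = 0.9672
For power 0.8 need Φ(δ − z_{0.01}) = 0.8, so δ = z_{0.01} + z_{0.20} = 2.326 + 0.842 = 3.168.
δ = d·√(n/2) ⇒ n = 2(δ/d)² = 2 × (3.168 / 0.9672)² = 21.46.
Round up to the next whole unit.

n = 22 per group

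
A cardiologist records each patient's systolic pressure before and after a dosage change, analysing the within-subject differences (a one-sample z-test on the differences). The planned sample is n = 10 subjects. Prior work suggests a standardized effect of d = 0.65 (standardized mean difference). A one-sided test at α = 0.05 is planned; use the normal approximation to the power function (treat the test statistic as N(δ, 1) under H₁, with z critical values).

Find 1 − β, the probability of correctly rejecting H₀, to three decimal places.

Noncentrality parameter: δ = d·√n = 0.65 × √10 = 2.0555
Critical value for a one-sided test at α = 0.05: z_α = 1.645.
Power = Φ(δ − 1.645) = Φ(0.411) = 0.6593.

Power ≈ 0.659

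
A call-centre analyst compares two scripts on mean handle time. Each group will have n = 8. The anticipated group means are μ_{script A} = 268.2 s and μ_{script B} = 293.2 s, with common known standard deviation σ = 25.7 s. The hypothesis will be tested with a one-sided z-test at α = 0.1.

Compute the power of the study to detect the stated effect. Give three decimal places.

Standardized effect: d = |μ_{script A} − μ_{script B}| / σ = |268.2 − 293.2| / 25.7 = 0.9728
Noncentrality parameter: δ = d·√(n/2) = 0.9728 × √(8/2) = 1.9455
Critical value for a one-sided test at α = 0.1: z_α = 1.282.
Power = P(Z > 1.282 − δ) = Φ(0.664) = 0.7466.

Power ≈ 0.747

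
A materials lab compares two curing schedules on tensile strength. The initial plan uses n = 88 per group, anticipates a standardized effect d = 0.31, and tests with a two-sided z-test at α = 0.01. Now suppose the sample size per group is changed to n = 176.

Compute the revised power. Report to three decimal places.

Power ≈ 0.630

With n = 176 per group: δ = d·√(n/2) = 0.31 × √(176/2) = 2.9081. Critical value z_{0.005} = 2.576.
Revised power = Φ(δ − 2.576) + Φ(−δ − 2.576) = Φ(0.332) + Φ(-5.484) = 0.6301 + 0.0000 = 0.6301.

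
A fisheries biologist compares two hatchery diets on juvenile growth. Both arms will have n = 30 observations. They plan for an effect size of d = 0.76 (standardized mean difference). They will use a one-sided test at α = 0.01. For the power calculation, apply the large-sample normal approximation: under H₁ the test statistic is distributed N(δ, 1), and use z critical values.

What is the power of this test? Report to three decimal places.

Power ≈ 0.731

Noncentrality parameter: δ = d·√(n/2) = 0.76 × √(30/2) = 2.9435
Critical value for a one-sided test at α = 0.01: z_α = 2.326.
Power = P(Z > 2.326 − δ) = Φ(0.617) = 0.7314.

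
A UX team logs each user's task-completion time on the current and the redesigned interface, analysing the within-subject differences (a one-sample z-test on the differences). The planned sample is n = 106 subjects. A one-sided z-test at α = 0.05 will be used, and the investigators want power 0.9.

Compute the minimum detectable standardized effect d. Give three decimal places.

d ≈ 0.284

Need Φ(δ − 1.645) = 0.9, so δ = 1.645 + 1.282 = 2.926.
δ = d·√n ⇒ d = δ/√n = 2.926/√106 = 0.2842.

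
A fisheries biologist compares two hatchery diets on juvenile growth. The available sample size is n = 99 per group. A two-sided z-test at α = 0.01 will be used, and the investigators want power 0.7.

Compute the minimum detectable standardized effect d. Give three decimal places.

Need Φ(δ − 2.576) = 0.7, so δ = 2.576 + 0.524 = 3.100.
(The second rejection-region term Φ(−δ − z_{α/2}) is negligible and dropped.)
δ = d·√(n/2) ⇒ d = δ/√(n/2) = 3.100/√(99/2) = 0.4406.

d ≈ 0.441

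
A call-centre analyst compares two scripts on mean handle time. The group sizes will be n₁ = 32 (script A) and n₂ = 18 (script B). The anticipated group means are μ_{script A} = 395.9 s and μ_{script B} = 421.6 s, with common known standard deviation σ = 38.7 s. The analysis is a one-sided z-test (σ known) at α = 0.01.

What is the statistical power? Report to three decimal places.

Standardized effect: d = |μ_{script A} − μ_{script B}| / σ = |395.9 − 421.6| / 38.7 = 0.6641
Noncentrality parameter: δ = d / √(1/n₁ + 1/n₂) = 0.6641 / √(1/32 + 1/18) = 2.2540
One-sided α = 0.01 → critical value z_{0.01} = 2.326.
Power = Φ(δ − 2.326) = Φ(-0.072) = 0.4712.

Power ≈ 0.471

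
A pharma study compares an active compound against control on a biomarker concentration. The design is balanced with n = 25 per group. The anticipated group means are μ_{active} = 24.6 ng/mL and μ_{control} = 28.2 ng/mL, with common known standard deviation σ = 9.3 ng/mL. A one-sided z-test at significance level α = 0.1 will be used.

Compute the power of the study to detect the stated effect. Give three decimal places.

Standardized effect: d = |μ_{active} − μ_{control}| / σ = |24.6 − 28.2| / 9.3 = 0.3871
Noncentrality parameter: δ = d·√(n/2) = 0.3871 × √(25/2) = 1.3686
Critical value for a one-sided test at α = 0.1: z_α = 1.282.
Power = P(Z > 1.282 − δ) = Φ(0.087) = 0.5347.

Power ≈ 0.535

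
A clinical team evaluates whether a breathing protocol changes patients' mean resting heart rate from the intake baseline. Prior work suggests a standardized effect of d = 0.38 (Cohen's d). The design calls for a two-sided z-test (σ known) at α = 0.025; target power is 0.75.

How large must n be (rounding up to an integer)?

n = 59

For power 0.75 need Φ(δ − z_{0.0125}) = 0.75, so δ = z_{0.0125} + z_{0.25} = 2.241 + 0.674 = 2.916.
(For δ > 0 the lower-tail rejection region contributes negligibly to power, so the one-term inversion is standard.)
δ = d·√n ⇒ n = (δ/d)² = (2.916 / 0.38)² = 58.88.
Rounding up, n = 59.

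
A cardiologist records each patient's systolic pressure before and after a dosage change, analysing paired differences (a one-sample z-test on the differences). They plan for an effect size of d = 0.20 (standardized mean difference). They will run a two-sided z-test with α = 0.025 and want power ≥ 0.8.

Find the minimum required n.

n = 238

For power 0.8 need Φ(δ − z_{0.0125}) = 0.8, so δ = z_{0.0125} + z_{0.20} = 2.241 + 0.842 = 3.083.
(The Φ(−δ − z_{α/2}) term is vanishingly small for δ > 0 and is dropped in the standard sample-size formula.)
δ = d·√n ⇒ n = (δ/d)² = (3.083 / 0.20)² = 237.63.
Rounding up, n = 238.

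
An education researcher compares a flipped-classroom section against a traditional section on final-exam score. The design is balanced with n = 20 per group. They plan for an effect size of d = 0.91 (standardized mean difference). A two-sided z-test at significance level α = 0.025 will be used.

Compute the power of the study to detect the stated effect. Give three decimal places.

Noncentrality parameter: δ = d·√(n/2) = 0.91 × √(20/2) = 2.8777
Two-sided α = 0.025 → critical value z_{0.0125} = 2.241.
Power = Φ(δ − 2.241) + Φ(−δ − 2.241) = Φ(0.636) + Φ(-5.119) = 0.7377 + 0.0000 = 0.7377.

Power ≈ 0.738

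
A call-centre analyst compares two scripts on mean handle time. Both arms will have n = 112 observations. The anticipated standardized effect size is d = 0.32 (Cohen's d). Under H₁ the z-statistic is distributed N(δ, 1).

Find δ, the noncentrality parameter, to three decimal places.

δ = d·√(n/2) = 0.32 × √(112/2) = 2.3947

δ ≈ 2.395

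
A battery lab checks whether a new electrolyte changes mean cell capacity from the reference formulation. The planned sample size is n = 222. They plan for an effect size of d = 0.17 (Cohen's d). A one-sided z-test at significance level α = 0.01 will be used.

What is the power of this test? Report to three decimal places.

Noncentrality parameter: δ = d·√n = 0.17 × √222 = 2.5329
One-sided α = 0.01 → critical value z_{0.01} = 2.326.
Power = P(Z > 2.326 − δ) = Φ(0.207) = 0.5818.

Power ≈ 0.582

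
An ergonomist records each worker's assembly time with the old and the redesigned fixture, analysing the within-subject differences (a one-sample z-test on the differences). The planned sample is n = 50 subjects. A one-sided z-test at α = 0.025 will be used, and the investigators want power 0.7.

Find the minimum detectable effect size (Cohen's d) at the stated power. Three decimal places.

Need Φ(δ − 1.960) = 0.7, so δ = 1.960 + 0.524 = 2.484.
δ = d·√n ⇒ d = δ/√n = 2.484/√50 = 0.3513.

d ≈ 0.351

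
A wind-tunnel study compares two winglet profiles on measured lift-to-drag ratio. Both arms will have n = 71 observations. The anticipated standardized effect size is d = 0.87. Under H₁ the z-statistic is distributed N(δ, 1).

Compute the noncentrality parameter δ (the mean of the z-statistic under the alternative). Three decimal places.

The noncentrality parameter scales effect size by the design's sample-size factor: δ = d·√(n/2) = 0.87 × √(71/2) = 5.1836

δ ≈ 5.184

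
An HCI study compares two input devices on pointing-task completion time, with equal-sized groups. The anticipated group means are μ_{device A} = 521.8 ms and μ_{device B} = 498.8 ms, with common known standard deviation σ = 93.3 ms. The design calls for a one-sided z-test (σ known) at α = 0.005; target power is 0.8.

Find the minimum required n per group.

n = 385 per group

Standardized effect: d = |μ_{device A} − μ_{device B}| / σ = |521.8 − 498.8| / 93.3 = 0.2465
For power 0.8 need Φ(δ − z_{0.005}) = 0.8, so δ = z_{0.005} + z_{0.20} = 2.576 + 0.842 = 3.417.
δ = d·√(n/2) ⇒ n = 2(δ/d)² = 2 × (3.417 / 0.2465)² = 384.36.
Rounding up, n = 385 per group.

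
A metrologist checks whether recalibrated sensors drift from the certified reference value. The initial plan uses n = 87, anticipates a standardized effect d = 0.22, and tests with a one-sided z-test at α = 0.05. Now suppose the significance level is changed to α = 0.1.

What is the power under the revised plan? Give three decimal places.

Power ≈ 0.779

δ = d·√n = 0.22 × √87 = 2.0520 (unchanged). New critical value: z_{0.1} = 1.282.
Revised power = P(Z > 1.282 − δ) = Φ(0.770) = 0.7795.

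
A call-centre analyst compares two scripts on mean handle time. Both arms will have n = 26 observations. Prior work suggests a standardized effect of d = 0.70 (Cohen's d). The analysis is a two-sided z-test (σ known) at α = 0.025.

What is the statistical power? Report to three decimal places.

Noncentrality parameter: λ = d·√(n/2) = 0.70 × √(26/2) = 2.5239
Two-sided α = 0.025 → critical value z_{0.0125} = 2.241.
Power = Φ(λ − 2.241) + Φ(−λ − 2.241) = Φ(0.282) + Φ(-4.765) = 0.6112 + 0.0000 = 0.6112.

Power ≈ 0.611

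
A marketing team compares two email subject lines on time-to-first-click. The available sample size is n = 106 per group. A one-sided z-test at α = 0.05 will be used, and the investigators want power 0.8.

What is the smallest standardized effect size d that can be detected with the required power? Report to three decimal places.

Need Φ(δ − 1.645) = 0.8, so δ = 1.645 + 0.842 = 2.486.
δ = d·√(n/2) ⇒ d = δ/√(n/2) = 2.486/√(106/2) = 0.3415.

d ≈ 0.342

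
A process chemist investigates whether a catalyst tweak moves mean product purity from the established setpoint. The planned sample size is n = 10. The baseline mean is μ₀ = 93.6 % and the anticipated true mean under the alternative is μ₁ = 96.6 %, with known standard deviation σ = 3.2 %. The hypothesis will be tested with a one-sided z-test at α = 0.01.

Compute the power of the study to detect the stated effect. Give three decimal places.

Power ≈ 0.738

Standardized effect: d = |μ₁ − μ₀| / σ = |96.6 − 93.6| / 3.2 = 0.9375
Noncentrality parameter: δ = d·√n = 0.9375 × √10 = 2.9646
Critical value for a one-sided test at α = 0.01: z_α = 2.326.
Power = Φ(δ − 2.326) = Φ(0.638) = 0.7384.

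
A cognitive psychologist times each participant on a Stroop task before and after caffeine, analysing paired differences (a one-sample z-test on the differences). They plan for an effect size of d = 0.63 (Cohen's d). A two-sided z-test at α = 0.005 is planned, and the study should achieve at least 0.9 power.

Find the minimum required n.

n = 43

Set Φ(δ − 2.807) = 0.9; then δ − 2.807 = Φ⁻¹(0.9) = 1.282, giving δ = 4.089.
(Ignoring the negligible lower-tail rejection probability gives the usual closed-form inversion.)
δ = d·√n ⇒ n = (δ/d)² = (4.089 / 0.63)² = 42.12.
Round up to the next whole unit.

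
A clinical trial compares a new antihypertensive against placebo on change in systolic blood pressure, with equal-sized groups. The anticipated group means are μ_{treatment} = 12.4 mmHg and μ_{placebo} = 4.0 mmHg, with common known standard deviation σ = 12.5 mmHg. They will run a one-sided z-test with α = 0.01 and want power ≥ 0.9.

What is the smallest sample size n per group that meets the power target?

Standardized effect: d = |μ_{treatment} − μ_{placebo}| / σ = |12.4 − 4.0| / 12.5 = 0.6720
For power 0.9 need Φ(δ − z_{0.01}) = 0.9, so δ = z_{0.01} + z_{0.10} = 2.326 + 1.282 = 3.608.
δ = d·√(n/2) ⇒ n = 2(δ/d)² = 2 × (3.608 / 0.6720)² = 57.65.
Rounding up, n = 58 per group.

n = 58 per group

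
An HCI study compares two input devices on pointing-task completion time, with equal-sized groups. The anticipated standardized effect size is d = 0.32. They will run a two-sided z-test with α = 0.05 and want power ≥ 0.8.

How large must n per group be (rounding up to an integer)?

For power 0.8 need Φ(δ − z_{0.025}) = 0.8, so δ = z_{0.025} + z_{0.20} = 1.960 + 0.842 = 2.802.
(Ignoring the negligible lower-tail rejection probability gives the usual closed-form inversion.)
δ = d·√(n/2) ⇒ n = 2(δ/d)² = 2 × (2.802 / 0.32)² = 153.30.
Rounding up, n = 154 per group.

n = 154 per group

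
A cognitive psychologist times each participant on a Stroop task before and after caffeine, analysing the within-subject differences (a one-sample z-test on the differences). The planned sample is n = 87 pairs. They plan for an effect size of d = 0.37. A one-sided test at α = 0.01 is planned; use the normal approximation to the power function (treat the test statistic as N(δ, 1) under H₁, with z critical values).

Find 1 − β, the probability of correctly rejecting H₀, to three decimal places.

Noncentrality parameter: δ = d·√n = 0.37 × √87 = 3.4511
Critical value for a one-sided test at α = 0.01: z_α = 2.326.
Power = Φ(δ − 2.326) = Φ(1.125) = 0.8697.

Power ≈ 0.870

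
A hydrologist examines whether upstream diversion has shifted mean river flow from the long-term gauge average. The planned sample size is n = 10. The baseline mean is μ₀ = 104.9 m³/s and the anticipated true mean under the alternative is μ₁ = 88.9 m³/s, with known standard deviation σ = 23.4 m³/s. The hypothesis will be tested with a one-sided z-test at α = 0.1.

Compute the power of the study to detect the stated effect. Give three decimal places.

Power ≈ 0.811

Standardized effect: d = |μ₁ − μ₀| / σ = |88.9 − 104.9| / 23.4 = 0.6838
Noncentrality parameter: δ = d·√n = 0.6838 × √10 = 2.1622
One-sided α = 0.1 → critical value z_{0.1} = 1.282.
Power = Φ(δ − 1.282) = Φ(0.881) = 0.8108.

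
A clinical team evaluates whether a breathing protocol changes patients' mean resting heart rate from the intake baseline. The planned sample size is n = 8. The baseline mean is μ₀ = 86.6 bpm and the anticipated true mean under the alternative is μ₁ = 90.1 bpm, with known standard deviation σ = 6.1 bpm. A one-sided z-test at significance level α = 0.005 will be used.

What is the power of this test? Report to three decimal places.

Standardized effect: d = |μ₁ − μ₀| / σ = |90.1 − 86.6| / 6.1 = 0.5738
Noncentrality parameter: δ = d·√n = 0.5738 × √8 = 1.6229
One-sided α = 0.005 → critical value z_{0.005} = 2.576.
Power = Φ(δ − 2.576) = Φ(-0.953) = 0.1703.

Power ≈ 0.170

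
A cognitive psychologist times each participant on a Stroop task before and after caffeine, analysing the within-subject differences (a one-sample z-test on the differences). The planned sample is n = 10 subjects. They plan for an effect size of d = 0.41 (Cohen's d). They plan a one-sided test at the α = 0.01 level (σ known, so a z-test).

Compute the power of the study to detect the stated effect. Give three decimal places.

Noncentrality parameter: δ = d·√n = 0.41 × √10 = 1.2965
One-sided α = 0.01 → critical value z_{0.01} = 2.326.
Power = P(Z > 2.326 − δ) = Φ(-1.030) = 0.1515.

Power ≈ 0.152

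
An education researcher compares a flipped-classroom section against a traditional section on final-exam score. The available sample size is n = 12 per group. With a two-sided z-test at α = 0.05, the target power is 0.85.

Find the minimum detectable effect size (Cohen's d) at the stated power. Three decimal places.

d ≈ 1.223

Need Φ(δ − 1.960) = 0.85, so δ = 1.960 + 1.036 = 2.996.
(The second rejection-region term Φ(−δ − z_{α/2}) is negligible and dropped.)
δ = d·√(n/2) ⇒ d = δ/√(n/2) = 2.996/√(12/2) = 1.2233.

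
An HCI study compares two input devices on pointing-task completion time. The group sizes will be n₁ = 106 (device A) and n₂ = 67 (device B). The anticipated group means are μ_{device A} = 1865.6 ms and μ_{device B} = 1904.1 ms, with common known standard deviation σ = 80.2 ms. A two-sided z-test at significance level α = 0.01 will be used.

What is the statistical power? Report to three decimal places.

Power ≈ 0.691

Standardized effect: d = |μ_{device A} − μ_{device B}| / σ = |1865.6 − 1904.1| / 80.2 = 0.4800
Noncentrality parameter: δ = d / √(1/n₁ + 1/n₂) = 0.4800 / √(1/106 + 1/67) = 3.0758
Two-sided α = 0.01 → critical value z_{0.005} = 2.576.
Power = Φ(δ − 2.576) + Φ(−δ − 2.576) = Φ(0.500) + Φ(-5.652) = 0.6914 + 0.0000 = 0.6914.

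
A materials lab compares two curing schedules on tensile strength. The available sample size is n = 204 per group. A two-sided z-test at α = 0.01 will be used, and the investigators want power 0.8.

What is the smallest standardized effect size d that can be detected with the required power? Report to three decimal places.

d ≈ 0.338

Required noncentrality: δ = z_{0.005} + z_{0.20} = 2.576 + 0.842 = 3.417.
(Lower-tail contribution to power is negligible for δ > 0.)
δ = d·√(n/2) ⇒ d = δ/√(n/2) = 3.417/√(204/2) = 0.3384.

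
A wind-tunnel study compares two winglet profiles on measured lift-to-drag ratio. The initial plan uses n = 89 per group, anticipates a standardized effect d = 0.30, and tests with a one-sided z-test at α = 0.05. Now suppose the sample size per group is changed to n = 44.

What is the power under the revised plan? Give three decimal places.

With n = 44 per group: δ = d·√(n/2) = 0.30 × √(44/2) = 1.4071. Critical value z_{0.05} = 1.645.
Revised power = Φ(δ − 1.645) = Φ(-0.238) = 0.4060.

Power ≈ 0.406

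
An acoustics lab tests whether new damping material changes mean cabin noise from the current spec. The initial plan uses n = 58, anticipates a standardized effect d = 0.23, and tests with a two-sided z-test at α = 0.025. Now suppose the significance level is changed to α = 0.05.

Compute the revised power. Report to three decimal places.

δ = d·√n = 0.23 × √58 = 1.7516 (unchanged). New critical value: z_{0.025} = 1.960.
Revised power = Φ(δ − 1.960) + Φ(−δ − 1.960) = Φ(-0.208) + Φ(-3.712) = 0.4175 + 0.0001 = 0.4176.

Power ≈ 0.418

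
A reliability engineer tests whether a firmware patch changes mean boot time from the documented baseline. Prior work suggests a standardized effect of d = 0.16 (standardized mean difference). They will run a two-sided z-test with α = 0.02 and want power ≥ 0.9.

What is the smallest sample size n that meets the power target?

For power 0.9 need Φ(δ − z_{0.01}) = 0.9, so δ = z_{0.01} + z_{0.10} = 2.326 + 1.282 = 3.608.
(For δ > 0 the lower-tail rejection region contributes negligibly to power, so the one-term inversion is standard.)
δ = d·√n ⇒ n = (δ/d)² = (3.608 / 0.16)² = 508.47.
Rounding up, n = 509.

n = 509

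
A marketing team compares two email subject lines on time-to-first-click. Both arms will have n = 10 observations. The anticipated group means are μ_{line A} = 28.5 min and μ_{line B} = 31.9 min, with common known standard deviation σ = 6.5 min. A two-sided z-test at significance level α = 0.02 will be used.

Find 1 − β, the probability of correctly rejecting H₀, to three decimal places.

Power ≈ 0.124

Standardized effect: d = |μ_{line A} − μ_{line B}| / σ = |28.5 − 31.9| / 6.5 = 0.5231
Noncentrality parameter: δ = d·√(n/2) = 0.5231 × √(10/2) = 1.1696
Critical value for a two-sided test at α = 0.02: z_{α/2} = 2.326.
Power = Φ(δ − 2.326) + Φ(−δ − 2.326) = Φ(-1.157) + Φ(-3.496) = 0.1237 + 0.0002 = 0.1239.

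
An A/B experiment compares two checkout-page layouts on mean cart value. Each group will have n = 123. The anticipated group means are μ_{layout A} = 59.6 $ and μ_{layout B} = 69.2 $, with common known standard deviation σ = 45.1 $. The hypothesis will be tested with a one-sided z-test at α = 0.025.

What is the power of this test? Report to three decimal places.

Power ≈ 0.386

Standardized effect: d = |μ_{layout A} − μ_{layout B}| / σ = |59.6 − 69.2| / 45.1 = 0.2129
Noncentrality parameter: δ = d·√(n/2) = 0.2129 × √(123/2) = 1.6693
Critical value for a one-sided test at α = 0.025: z_α = 1.960.
Power = Φ(δ − 1.960) = Φ(-0.291) = 0.3857.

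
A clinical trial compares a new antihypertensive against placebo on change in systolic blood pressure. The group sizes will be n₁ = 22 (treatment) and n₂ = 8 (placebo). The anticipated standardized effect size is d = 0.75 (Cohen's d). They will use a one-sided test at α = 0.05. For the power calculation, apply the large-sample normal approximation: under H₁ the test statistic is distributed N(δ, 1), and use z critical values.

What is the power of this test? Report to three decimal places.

Power ≈ 0.568

Noncentrality parameter: δ = d / √(1/n₁ + 1/n₂) = 0.75 / √(1/22 + 1/8) = 1.8166
One-sided α = 0.05 → critical value z_{0.05} = 1.645.
Power = Φ(δ − 1.645) = Φ(0.172) = 0.5682.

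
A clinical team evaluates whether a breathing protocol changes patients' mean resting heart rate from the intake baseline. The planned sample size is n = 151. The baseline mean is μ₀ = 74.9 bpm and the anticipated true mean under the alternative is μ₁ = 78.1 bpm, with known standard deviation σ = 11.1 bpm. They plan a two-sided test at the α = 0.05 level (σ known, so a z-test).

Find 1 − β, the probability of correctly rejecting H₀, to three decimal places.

Power ≈ 0.943

Standardized effect: d = |μ₁ − μ₀| / σ = |78.1 − 74.9| / 11.1 = 0.2883
Noncentrality parameter: δ = d·√n = 0.2883 × √151 = 3.5425
Critical value for a two-sided test at α = 0.05: z_{α/2} = 1.960.
Power = Φ(δ − 1.960) + Φ(−δ − 1.960) = Φ(1.583) + Φ(-5.503) = 0.9432 + 0.0000 = 0.9432.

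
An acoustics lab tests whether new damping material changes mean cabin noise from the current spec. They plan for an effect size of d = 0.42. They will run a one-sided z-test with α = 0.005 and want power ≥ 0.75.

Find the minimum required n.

For power 0.75 need Φ(δ − z_{0.005}) = 0.75, so δ = z_{0.005} + z_{0.25} = 2.576 + 0.674 = 3.250.
δ = d·√n ⇒ n = (δ/d)² = (3.250 / 0.42)² = 59.89.
Round up to the next whole unit.

n = 60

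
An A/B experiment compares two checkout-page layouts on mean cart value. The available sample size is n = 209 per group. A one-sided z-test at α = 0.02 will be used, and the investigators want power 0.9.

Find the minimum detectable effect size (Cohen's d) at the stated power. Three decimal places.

d ≈ 0.326

Required noncentrality: δ = z_{0.02} + z_{0.10} = 2.054 + 1.282 = 3.335.
δ = d·√(n/2) ⇒ d = δ/√(n/2) = 3.335/√(209/2) = 0.3263.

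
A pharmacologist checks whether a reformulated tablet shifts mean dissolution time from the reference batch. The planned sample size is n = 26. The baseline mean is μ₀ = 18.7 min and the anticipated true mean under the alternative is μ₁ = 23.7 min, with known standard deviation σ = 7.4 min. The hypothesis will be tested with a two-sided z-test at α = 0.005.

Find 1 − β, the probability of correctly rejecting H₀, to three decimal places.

Standardized effect: d = |μ₁ − μ₀| / σ = |23.7 − 18.7| / 7.4 = 0.6757
Noncentrality parameter: δ = d·√n = 0.6757 × √26 = 3.4453
Critical value for a two-sided test at α = 0.005: z_{α/2} = 2.807.
Power = Φ(δ − 2.807) + Φ(−δ − 2.807) = Φ(0.638) + Φ(-6.252) = 0.7383 + 0.0000 = 0.7383.

Power ≈ 0.738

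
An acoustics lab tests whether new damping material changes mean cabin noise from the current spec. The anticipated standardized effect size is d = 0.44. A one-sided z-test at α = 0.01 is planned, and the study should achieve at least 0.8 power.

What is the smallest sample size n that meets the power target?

For power 0.8 need Φ(δ − z_{0.01}) = 0.8, so δ = z_{0.01} + z_{0.20} = 2.326 + 0.842 = 3.168.
δ = d·√n ⇒ n = (δ/d)² = (3.168 / 0.44)² = 51.84.
Round up to the next whole unit.

n = 52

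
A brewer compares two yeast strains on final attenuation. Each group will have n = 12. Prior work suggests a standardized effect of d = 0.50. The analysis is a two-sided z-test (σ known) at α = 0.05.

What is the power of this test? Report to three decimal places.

Noncentrality parameter: δ = d·√(n/2) = 0.50 × √(12/2) = 1.2247
Two-sided α = 0.05 → critical value z_{0.025} = 1.960.
Power = Φ(δ − 1.960) + Φ(−δ − 1.960) = Φ(-0.735) + Φ(-3.185) = 0.2311 + 0.0007 = 0.2318.

Power ≈ 0.232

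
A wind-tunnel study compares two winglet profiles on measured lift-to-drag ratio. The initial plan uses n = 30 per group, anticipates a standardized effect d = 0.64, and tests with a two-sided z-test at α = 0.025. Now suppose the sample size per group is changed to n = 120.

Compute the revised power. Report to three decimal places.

Power ≈ 0.997

With n = 120 per group: δ = d·√(n/2) = 0.64 × √(120/2) = 4.9574. Critical value z_{0.0125} = 2.241.
Revised power = Φ(δ − 2.241) + Φ(−δ − 2.241) = Φ(2.716) + Φ(-7.199) = 0.9967 + 0.0000 = 0.9967.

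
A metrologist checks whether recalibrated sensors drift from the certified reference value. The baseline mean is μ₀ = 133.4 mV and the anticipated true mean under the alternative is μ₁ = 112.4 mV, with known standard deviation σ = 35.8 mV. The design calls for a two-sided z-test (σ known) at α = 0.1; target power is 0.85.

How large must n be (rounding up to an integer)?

Standardized effect: d = |μ₁ − μ₀| / σ = |112.4 − 133.4| / 35.8 = 0.5866
For power 0.85 need Φ(δ − z_{0.05}) = 0.85, so δ = z_{0.05} + z_{0.15} = 1.645 + 1.036 = 2.681.
(Ignoring the negligible lower-tail rejection probability gives the usual closed-form inversion.)
δ = d·√n ⇒ n = (δ/d)² = (2.681 / 0.5866)² = 20.89.
Rounding up, n = 21.

n = 21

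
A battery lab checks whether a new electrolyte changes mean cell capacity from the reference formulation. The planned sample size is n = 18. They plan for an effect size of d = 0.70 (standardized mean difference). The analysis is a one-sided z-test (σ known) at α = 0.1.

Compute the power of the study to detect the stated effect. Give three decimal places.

Noncentrality parameter: δ = d·√n = 0.70 × √18 = 2.9698
Critical value for a one-sided test at α = 0.1: z_α = 1.282.
Power = P(Z > 1.282 − δ) = Φ(1.688) = 0.9543.

Power ≈ 0.954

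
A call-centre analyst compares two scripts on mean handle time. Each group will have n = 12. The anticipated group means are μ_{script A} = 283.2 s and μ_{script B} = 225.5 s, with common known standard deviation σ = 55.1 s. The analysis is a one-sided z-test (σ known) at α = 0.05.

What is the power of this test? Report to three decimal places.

Power ≈ 0.821

Standardized effect: d = |μ_{script A} − μ_{script B}| / σ = |283.2 − 225.5| / 55.1 = 1.0472
Noncentrality parameter: δ = d·√(n/2) = 1.0472 × √(12/2) = 2.5651
One-sided α = 0.05 → critical value z_{0.05} = 1.645.
Power = Φ(δ − 1.645) = Φ(0.920) = 0.8213.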